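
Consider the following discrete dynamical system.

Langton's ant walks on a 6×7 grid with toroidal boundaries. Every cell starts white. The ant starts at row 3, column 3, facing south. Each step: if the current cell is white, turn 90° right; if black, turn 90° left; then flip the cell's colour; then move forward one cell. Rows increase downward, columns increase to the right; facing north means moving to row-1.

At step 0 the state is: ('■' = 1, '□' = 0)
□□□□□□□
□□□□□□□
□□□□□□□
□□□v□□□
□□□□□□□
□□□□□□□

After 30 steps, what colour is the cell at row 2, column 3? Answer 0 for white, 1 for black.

gen 0: □□□□□□□
□□□□□□□
□□□□□□□
□□□v□□□
□□□□□□□
□□□□□□□
gen 1: □□□□□□□
□□□□□□□
□□□□□□□
□□<■□□□
□□□□□□□
□□□□□□□
gen 2: □□□□□□□
□□□□□□□
□□^□□□□
□□■■□□□
□□□□□□□
□□□□□□□
gen 3: □□□□□□□
□□□□□□□
□□■>□□□
□□■■□□□
□□□□□□□
□□□□□□□
gen 4: □□□□□□□
□□□□□□□
□□■■□□□
□□■v□□□
□□□□□□□
□□□□□□□
gen 5: □□□□□□□
□□□□□□□
□□■■□□□
□□■□>□□
□□□□□□□
□□□□□□□
gen 6: □□□□□□□
□□□□□□□
□□■■□□□
□□■□■□□
□□□□v□□
□□□□□□□
gen 7: □□□□□□□
□□□□□□□
□□■■□□□
□□■□■□□
□□□<■□□
□□□□□□□
gen 8: □□□□□□□
□□□□□□□
□□■■□□□
□□■^■□□
□□□■■□□
□□□□□□□
gen 9: □□□□□□□
□□□□□□□
□□■■□□□
□□■■>□□
□□□■■□□
□□□□□□□
gen 10: □□□□□□□
□□□□□□□
□□■■^□□
□□■■□□□
□□□■■□□
□□□□□□□
gen 11: □□□□□□□
□□□□□□□
□□■■■>□
□□■■□□□
□□□■■□□
□□□□□□□
gen 12: □□□□□□□
□□□□□□□
□□■■■■□
□□■■□v□
□□□■■□□
□□□□□□□
gen 13: □□□□□□□
□□□□□□□
□□■■■■□
□□■■<■□
□□□■■□□
□□□□□□□
gen 14: □□□□□□□
□□□□□□□
□□■■^■□
□□■■■■□
□□□■■□□
□□□□□□□
gen 15: □□□□□□□
□□□□□□□
□□■<□■□
□□■■■■□
□□□■■□□
□□□□□□□
gen 16: □□□□□□□
□□□□□□□
□□■□□■□
□□■v■■□
□□□■■□□
□□□□□□□
gen 17: □□□□□□□
□□□□□□□
□□■□□■□
□□■□>■□
□□□■■□□
□□□□□□□
gen 18: □□□□□□□
□□□□□□□
□□■□^■□
□□■□□■□
□□□■■□□
□□□□□□□
gen 19: □□□□□□□
□□□□□□□
□□■□■>□
□□■□□■□
□□□■■□□
□□□□□□□
gen 20: □□□□□□□
□□□□□^□
□□■□■□□
□□■□□■□
□□□■■□□
□□□□□□□
gen 21: □□□□□□□
□□□□□■>
□□■□■□□
□□■□□■□
□□□■■□□
□□□□□□□
gen 22: □□□□□□□
□□□□□■■
□□■□■□v
□□■□□■□
□□□■■□□
□□□□□□□
gen 23: □□□□□□□
□□□□□■■
□□■□■<■
□□■□□■□
□□□■■□□
□□□□□□□
gen 24: □□□□□□□
□□□□□^■
□□■□■■■
□□■□□■□
□□□■■□□
□□□□□□□
gen 25: □□□□□□□
□□□□<□■
□□■□■■■
□□■□□■□
□□□■■□□
□□□□□□□
gen 26: □□□□^□□
□□□□■□■
□□■□■■■
□□■□□■□
□□□■■□□
□□□□□□□
gen 27: □□□□■>□
□□□□■□■
□□■□■■■
□□■□□■□
□□□■■□□
□□□□□□□
gen 28: □□□□■■□
□□□□■v■
□□■□■■■
□□■□□■□
□□□■■□□
□□□□□□□
gen 29: □□□□■■□
□□□□<■■
□□■□■■■
□□■□□■□
□□□■■□□
□□□□□□□
gen 30: □□□□■■□
□□□□□■■
□□■□v■■
□□■□□■□
□□□■■□□
□□□□□□□

0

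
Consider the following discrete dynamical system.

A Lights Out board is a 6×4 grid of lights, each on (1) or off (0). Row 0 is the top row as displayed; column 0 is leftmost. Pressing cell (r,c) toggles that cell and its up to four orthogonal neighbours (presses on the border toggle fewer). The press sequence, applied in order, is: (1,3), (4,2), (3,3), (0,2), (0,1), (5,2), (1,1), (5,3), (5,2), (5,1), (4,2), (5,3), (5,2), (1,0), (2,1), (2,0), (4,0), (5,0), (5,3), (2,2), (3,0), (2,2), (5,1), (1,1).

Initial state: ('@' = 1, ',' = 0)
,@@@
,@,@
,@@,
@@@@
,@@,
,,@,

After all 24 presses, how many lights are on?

7

gen 0: ,@@@
,@,@
,@@,
@@@@
,@@,
,,@,
gen 1: ,@@,
,@@,
,@@@
@@@@
,@@,
,,@,
gen 2: ,@@,
,@@,
,@@@
@@,@
,,,@
,,,,
gen 3: ,@@,
,@@,
,@@,
@@@,
,,,,
,,,,
gen 4: ,,,@
,@,,
,@@,
@@@,
,,,,
,,,,
gen 5: @@@@
,,,,
,@@,
@@@,
,,,,
,,,,
gen 6: @@@@
,,,,
,@@,
@@@,
,,@,
,@@@
gen 7: @,@@
@@@,
,,@,
@@@,
,,@,
,@@@
gen 8: @,@@
@@@,
,,@,
@@@,
,,@@
,@,,
gen 9: @,@@
@@@,
,,@,
@@@,
,,,@
,,@@
gen 10: @,@@
@@@,
,,@,
@@@,
,@,@
@@,@
gen 11: @,@@
@@@,
,,@,
@@,,
,,@,
@@@@
gen 12: @,@@
@@@,
,,@,
@@,,
,,@@
@@,,
gen 13: @,@@
@@@,
,,@,
@@,,
,,,@
@,@@
gen 14: ,,@@
,,@,
@,@,
@@,,
,,,@
@,@@
gen 15: ,,@@
,@@,
,@,,
@,,,
,,,@
@,@@
gen 16: ,,@@
@@@,
@,,,
,,,,
,,,@
@,@@
gen 17: ,,@@
@@@,
@,,,
@,,,
@@,@
,,@@
gen 18: ,,@@
@@@,
@,,,
@,,,
,@,@
@@@@
gen 19: ,,@@
@@@,
@,,,
@,,,
,@,,
@@,,
gen 20: ,,@@
@@,,
@@@@
@,@,
,@,,
@@,,
gen 21: ,,@@
@@,,
,@@@
,@@,
@@,,
@@,,
gen 22: ,,@@
@@@,
,,,,
,@,,
@@,,
@@,,
gen 23: ,,@@
@@@,
,,,,
,@,,
@,,,
,,@,
gen 24: ,@@@
,,,,
,@,,
,@,,
@,,,
,,@,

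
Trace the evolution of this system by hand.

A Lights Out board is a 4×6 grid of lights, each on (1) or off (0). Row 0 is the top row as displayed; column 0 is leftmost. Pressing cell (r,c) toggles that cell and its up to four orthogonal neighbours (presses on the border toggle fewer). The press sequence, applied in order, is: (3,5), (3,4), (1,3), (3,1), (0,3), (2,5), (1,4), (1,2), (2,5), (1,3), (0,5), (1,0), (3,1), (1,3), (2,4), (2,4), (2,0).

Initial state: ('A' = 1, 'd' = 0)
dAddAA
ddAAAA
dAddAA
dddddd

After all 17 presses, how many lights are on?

11

t=0: dAddAA
ddAAAA
dAddAA
dddddd
t=1: dAddAA
ddAAAA
dAddAd
ddddAA
t=2: dAddAA
ddAAAA
dAdddd
dddAdd
t=3: dAdAAA
dddddA
dAdAdd
dddAdd
t=4: dAdAAA
dddddA
dddAdd
AAAAdd
t=5: dAAddA
dddAdA
dddAdd
AAAAdd
t=6: dAAddA
dddAdd
dddAAA
AAAAdA
t=7: dAAdAA
ddddAA
dddAdA
AAAAdA
t=8: dAddAA
dAAAAA
ddAAdA
AAAAdA
t=9: dAddAA
dAAAAd
ddAAAd
AAAAdd
t=10: dAdAAA
dAdddd
ddAdAd
AAAAdd
t=11: dAdAdd
dAdddA
ddAdAd
AAAAdd
t=12: AAdAdd
AddddA
AdAdAd
AAAAdd
t=13: AAdAdd
AddddA
AAAdAd
dddAdd
t=14: AAdddd
AdAAAA
AAAAAd
dddAdd
t=15: AAdddd
AdAAdA
AAAddA
dddAAd
t=16: AAdddd
AdAAAA
AAAAAd
dddAdd
t=17: AAdddd
ddAAAA
ddAAAd
AddAdd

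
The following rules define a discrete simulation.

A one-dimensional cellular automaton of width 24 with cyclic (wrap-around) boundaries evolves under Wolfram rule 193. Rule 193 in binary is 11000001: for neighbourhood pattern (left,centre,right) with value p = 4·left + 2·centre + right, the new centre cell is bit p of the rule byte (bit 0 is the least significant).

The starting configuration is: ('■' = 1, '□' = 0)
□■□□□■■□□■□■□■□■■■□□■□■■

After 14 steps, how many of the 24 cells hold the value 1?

[0] □■□□□■■□□■□■□■□■■■□□■□■■
[1] □□□■□□■□□□□□□□□□■■□□□□□■
[2] □■□□□□□□■■■■■■■□□■□■■■□□
[3] □□□■■■■□□■■■■■■□□□□□■■□■
[4] □■□□■■■□□□■■■■■□■■■□□■□□
[5] □□□□□■■□■□□■■■■□□■■□□□□■
[6] □■■■□□■□□□□□■■■□□□■□■■□□
[7] □□■■□□□□■■■□□■■□■□□□□■□■
[8] □□□■□■■□□■■□□□■□□□■■□□□□
[9] ■■□□□□■□□□■□■□□□■□□■□■■■
[10] ■■□■■□□□■□□□□□■□□□□□□□■■
[11] ■■□□■□■□□□■■■□□□■■■■■□□■
[12] ■■□□□□□□■□□■■□■□□■■■■□□□
[13] □■□■■■■□□□□□■□□□□□■■■□■□
[14] □□□□■■■□■■■□□□■■■□□■■□□□

11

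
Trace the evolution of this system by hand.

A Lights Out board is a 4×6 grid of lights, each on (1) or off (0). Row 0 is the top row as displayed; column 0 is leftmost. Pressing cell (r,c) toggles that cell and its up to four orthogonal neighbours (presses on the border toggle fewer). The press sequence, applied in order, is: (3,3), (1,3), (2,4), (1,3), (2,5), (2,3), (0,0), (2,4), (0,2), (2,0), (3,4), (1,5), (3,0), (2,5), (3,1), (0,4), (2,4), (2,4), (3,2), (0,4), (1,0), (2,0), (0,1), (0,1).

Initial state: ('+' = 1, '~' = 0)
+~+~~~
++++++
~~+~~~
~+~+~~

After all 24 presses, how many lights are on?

10

step 0: +~+~~~
++++++
~~+~~~
~+~+~~
step 1: +~+~~~
++++++
~~++~~
~++~+~
step 2: +~++~~
++~~~+
~~+~~~
~++~+~
step 3: +~++~~
++~~++
~~++++
~++~~~
step 4: +~+~~~
++++~+
~~+~++
~++~~~
step 5: +~+~~~
++++~~
~~+~~~
~++~~+
step 6: +~+~~~
+++~~~
~~~++~
~+++~+
step 7: ~++~~~
~++~~~
~~~++~
~+++~+
step 8: ~++~~~
~++~+~
~~~~~+
~+++++
step 9: ~~~+~~
~+~~+~
~~~~~+
~+++++
step 10: ~~~+~~
++~~+~
++~~~+
++++++
step 11: ~~~+~~
++~~+~
++~~++
+++~~~
step 12: ~~~+~+
++~~~+
++~~+~
+++~~~
step 13: ~~~+~+
++~~~+
~+~~+~
~~+~~~
step 14: ~~~+~+
++~~~~
~+~~~+
~~+~~+
step 15: ~~~+~+
++~~~~
~~~~~+
++~~~+
step 16: ~~~~+~
++~~+~
~~~~~+
++~~~+
step 17: ~~~~+~
++~~~~
~~~++~
++~~++
step 18: ~~~~+~
++~~+~
~~~~~+
++~~~+
step 19: ~~~~+~
++~~+~
~~+~~+
+~++~+
step 20: ~~~+~+
++~~~~
~~+~~+
+~++~+
step 21: +~~+~+
~~~~~~
+~+~~+
+~++~+
step 22: +~~+~+
+~~~~~
~++~~+
~~++~+
step 23: ~+++~+
++~~~~
~++~~+
~~++~+
step 24: +~~+~+
+~~~~~
~++~~+
~~++~+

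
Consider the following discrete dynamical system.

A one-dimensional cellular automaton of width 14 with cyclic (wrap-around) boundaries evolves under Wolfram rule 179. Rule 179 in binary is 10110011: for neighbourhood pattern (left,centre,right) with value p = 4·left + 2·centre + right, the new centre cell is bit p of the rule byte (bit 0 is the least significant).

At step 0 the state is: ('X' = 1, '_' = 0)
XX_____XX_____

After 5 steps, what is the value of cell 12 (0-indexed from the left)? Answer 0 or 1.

0

0) XX_____XX_____
1) __XXXXX__XXXXX
2) XX_XXX_XX_XXX_
3) __X_X_X__X_X_X
4) XX_X_X_XX_X_X_
5) __X_X_X__X_X_X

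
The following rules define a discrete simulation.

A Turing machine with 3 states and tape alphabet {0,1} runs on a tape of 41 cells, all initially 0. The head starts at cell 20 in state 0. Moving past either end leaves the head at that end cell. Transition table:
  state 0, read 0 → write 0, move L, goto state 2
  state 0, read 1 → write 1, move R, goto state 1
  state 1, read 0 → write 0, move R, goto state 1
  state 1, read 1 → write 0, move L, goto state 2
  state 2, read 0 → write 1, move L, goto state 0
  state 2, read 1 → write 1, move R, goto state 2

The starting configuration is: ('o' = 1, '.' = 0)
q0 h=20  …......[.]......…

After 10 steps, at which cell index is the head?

0) q0 h=20  …......[.]......…
1) q2 h=19  …......[.]......…
2) q0 h=18  …......[.]o.....…
3) q2 h=17  …......[.].o....…
4) q0 h=16  …......[.]o.o...…
5) q2 h=15  …......[.].o.o..…
6) q0 h=14  …......[.]o.o.o.…
7) q2 h=13  …......[.].o.o.o…
8) q0 h=12  …......[.]o.o.o.…
9) q2 h=11  …......[.].o.o.o…
10) q0 h=10  …......[.]o.o.o.…

10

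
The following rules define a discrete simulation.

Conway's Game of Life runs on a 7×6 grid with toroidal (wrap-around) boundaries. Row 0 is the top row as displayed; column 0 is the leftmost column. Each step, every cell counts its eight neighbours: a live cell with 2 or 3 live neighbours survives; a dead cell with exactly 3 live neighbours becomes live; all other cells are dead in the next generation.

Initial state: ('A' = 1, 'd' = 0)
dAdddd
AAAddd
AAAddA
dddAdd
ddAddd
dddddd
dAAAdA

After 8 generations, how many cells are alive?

8

t=0: dAdddd
AAAddd
AAAddA
dddAdd
ddAddd
dddddd
dAAAdA
t=1: dddAdd
dddddA
dddAdA
AddAdd
dddddd
dAdAdd
AAAddd
t=2: AAAddd
dddddd
AddddA
ddddAd
ddAddd
AAdddd
AAdAdd
t=3: AdAddd
dddddA
dddddA
dddddA
dAdddd
Addddd
dddddA
t=4: AddddA
AddddA
AdddAA
Addddd
Addddd
Addddd
AAdddA
t=5: ddddAd
dAdddd
dAddAd
AAdddd
AAdddA
dddddd
dAdddd
t=6: dddddd
dddddd
dAAddd
ddAddd
dAdddA
dAdddd
dddddd
t=7: dddddd
dddddd
dAAddd
AdAddd
AAAddd
Addddd
dddddd
t=8: dddddd
dddddd
dAAddd
AddAdd
AdAddA
Addddd
dddddd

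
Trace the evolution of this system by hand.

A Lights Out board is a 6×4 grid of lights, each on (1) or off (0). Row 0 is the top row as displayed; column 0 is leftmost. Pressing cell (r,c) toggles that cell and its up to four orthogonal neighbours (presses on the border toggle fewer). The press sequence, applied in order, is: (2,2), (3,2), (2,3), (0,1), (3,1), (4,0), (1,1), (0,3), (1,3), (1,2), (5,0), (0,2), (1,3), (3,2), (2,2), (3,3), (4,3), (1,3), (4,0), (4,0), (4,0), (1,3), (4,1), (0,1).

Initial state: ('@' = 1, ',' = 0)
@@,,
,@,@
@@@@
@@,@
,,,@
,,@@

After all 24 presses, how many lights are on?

0) @@,,
,@,@
@@@@
@@,@
,,,@
,,@@
1) @@,,
,@@@
@,,,
@@@@
,,,@
,,@@
2) @@,,
,@@@
@,@,
@,,,
,,@@
,,@@
3) @@,,
,@@,
@,,@
@,,@
,,@@
,,@@
4) ,,@,
,,@,
@,,@
@,,@
,,@@
,,@@
5) ,,@,
,,@,
@@,@
,@@@
,@@@
,,@@
6) ,,@,
,,@,
@@,@
@@@@
@,@@
@,@@
7) ,@@,
@@,,
@,,@
@@@@
@,@@
@,@@
8) ,@,@
@@,@
@,,@
@@@@
@,@@
@,@@
9) ,@,,
@@@,
@,,,
@@@@
@,@@
@,@@
10) ,@@,
@,,@
@,@,
@@@@
@,@@
@,@@
11) ,@@,
@,,@
@,@,
@@@@
,,@@
,@@@
12) ,,,@
@,@@
@,@,
@@@@
,,@@
,@@@
13) ,,,,
@,,,
@,@@
@@@@
,,@@
,@@@
14) ,,,,
@,,,
@,,@
@,,,
,,,@
,@@@
15) ,,,,
@,@,
@@@,
@,@,
,,,@
,@@@
16) ,,,,
@,@,
@@@@
@,,@
,,,,
,@@@
17) ,,,,
@,@,
@@@@
@,,,
,,@@
,@@,
18) ,,,@
@,,@
@@@,
@,,,
,,@@
,@@,
19) ,,,@
@,,@
@@@,
,,,,
@@@@
@@@,
20) ,,,@
@,,@
@@@,
@,,,
,,@@
,@@,
21) ,,,@
@,,@
@@@,
,,,,
@@@@
@@@,
22) ,,,,
@,@,
@@@@
,,,,
@@@@
@@@,
23) ,,,,
@,@,
@@@@
,@,,
,,,@
@,@,
24) @@@,
@@@,
@@@@
,@,,
,,,@
@,@,

14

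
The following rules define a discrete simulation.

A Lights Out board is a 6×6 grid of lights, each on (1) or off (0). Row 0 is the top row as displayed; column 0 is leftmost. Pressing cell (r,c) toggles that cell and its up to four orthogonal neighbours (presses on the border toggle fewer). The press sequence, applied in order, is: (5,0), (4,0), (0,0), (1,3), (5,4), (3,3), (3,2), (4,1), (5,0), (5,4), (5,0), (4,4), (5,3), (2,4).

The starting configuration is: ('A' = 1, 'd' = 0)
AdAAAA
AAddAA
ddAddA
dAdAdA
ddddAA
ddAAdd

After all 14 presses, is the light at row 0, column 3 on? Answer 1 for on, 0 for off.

gen 0: AdAAAA
AAddAA
ddAddA
dAdAdA
ddddAA
ddAAdd
gen 1: AdAAAA
AAddAA
ddAddA
dAdAdA
AdddAA
AAAAdd
gen 2: AdAAAA
AAddAA
ddAddA
AAdAdA
dAddAA
dAAAdd
gen 3: dAAAAA
dAddAA
ddAddA
AAdAdA
dAddAA
dAAAdd
gen 4: dAAdAA
dAAAdA
ddAAdA
AAdAdA
dAddAA
dAAAdd
gen 5: dAAdAA
dAAAdA
ddAAdA
AAdAdA
dAdddA
dAAdAA
gen 6: dAAdAA
dAAAdA
ddAddA
AAAdAA
dAdAdA
dAAdAA
gen 7: dAAdAA
dAAAdA
dddddA
AddAAA
dAAAdA
dAAdAA
gen 8: dAAdAA
dAAAdA
dddddA
AAdAAA
AddAdA
ddAdAA
gen 9: dAAdAA
dAAAdA
dddddA
AAdAAA
dddAdA
AAAdAA
gen 10: dAAdAA
dAAAdA
dddddA
AAdAAA
dddAAA
AAAAdd
gen 11: dAAdAA
dAAAdA
dddddA
AAdAAA
AddAAA
ddAAdd
gen 12: dAAdAA
dAAAdA
dddddA
AAdAdA
Addddd
ddAAAd
gen 13: dAAdAA
dAAAdA
dddddA
AAdAdA
AddAdd
dddddd
gen 14: dAAdAA
dAAAAA
dddAAd
AAdAAA
AddAdd
dddddd

0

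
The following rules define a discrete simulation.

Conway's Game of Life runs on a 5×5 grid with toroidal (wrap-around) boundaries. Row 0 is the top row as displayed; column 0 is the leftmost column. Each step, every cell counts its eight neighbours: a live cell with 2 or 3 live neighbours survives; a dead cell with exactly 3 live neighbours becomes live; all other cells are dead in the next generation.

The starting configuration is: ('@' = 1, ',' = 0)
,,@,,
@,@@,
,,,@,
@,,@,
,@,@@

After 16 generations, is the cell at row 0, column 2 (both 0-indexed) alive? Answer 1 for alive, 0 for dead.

1

t=0: ,,@,,
@,@@,
,,,@,
@,,@,
,@,@@
t=1: @,,,,
,@@@@
,@,@,
@,,@,
@@,@@
t=2: ,,,,,
,@,@@
,@,,,
,,,@,
,@@@,
t=3: @@,,@
@,@,,
@,,@@
,@,@,
,,@@,
t=4: @,,,@
,,@,,
@,,@,
@@,,,
,,,@,
t=5: ,,,@@
@@,@,
@,@,@
@@@,,
,@,,,
t=6: ,@,@@
,@,,,
,,,,,
,,@@@
,@,@@
t=7: ,@,@@
@,@,,
,,@@,
@,@,@
,@,,,
t=8: ,@,@@
@,,,,
@,@,,
@,@,@
,@,,,
t=9: ,@@,@
@,@@,
@,,@,
@,@@@
,@,,,
t=10: ,,,,@
@,,,,
@,,,,
@,@@,
,,,,,
t=11: ,,,,,
@,,,@
@,,,,
,@,,@
,,,@@
t=12: @,,@,
@,,,@
,@,,,
,,,@@
@,,@@
t=13: ,@,@,
@@,,@
,,,@,
,,@@,
@,@,,
t=14: ,,,@,
@@,@@
@@,@,
,@@@@
,,,,@
t=15: ,,@@,
,@,@,
,,,,,
,@,,,
@,,,@
t=16: @@@@,
,,,@,
,,@,,
@,,,,
@@@@@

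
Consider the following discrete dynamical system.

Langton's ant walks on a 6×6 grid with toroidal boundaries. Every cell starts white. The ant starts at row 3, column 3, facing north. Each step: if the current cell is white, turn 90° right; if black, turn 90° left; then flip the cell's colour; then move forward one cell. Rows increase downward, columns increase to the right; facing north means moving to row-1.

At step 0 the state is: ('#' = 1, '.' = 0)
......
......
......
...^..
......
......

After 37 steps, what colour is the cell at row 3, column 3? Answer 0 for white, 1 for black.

0

step 0: ......
......
......
...^..
......
......
step 1: ......
......
......
...#>.
......
......
step 2: ......
......
......
...##.
....v.
......
step 3: ......
......
......
...##.
...<#.
......
step 4: ......
......
......
...^#.
...##.
......
step 5: ......
......
......
..<.#.
...##.
......
step 6: ......
......
..^...
..#.#.
...##.
......
step 7: ......
......
..#>..
..#.#.
...##.
......
step 8: ......
......
..##..
..#v#.
...##.
......
step 9: ......
......
..##..
..<##.
...##.
......
step 10: ......
......
..##..
...##.
..v##.
......
step 11: ......
......
..##..
...##.
.<###.
......
step 12: ......
......
..##..
.^.##.
.####.
......
step 13: ......
......
..##..
.#>##.
.####.
......
step 14: ......
......
..##..
.####.
.#v##.
......
step 15: ......
......
..##..
.####.
.#.>#.
......
step 16: ......
......
..##..
.##^#.
.#..#.
......
step 17: ......
......
..##..
.#<.#.
.#..#.
......
step 18: ......
......
..##..
.#..#.
.#v.#.
......
step 19: ......
......
..##..
.#..#.
.<#.#.
......
step 20: ......
......
..##..
.#..#.
..#.#.
.v....
step 21: ......
......
..##..
.#..#.
..#.#.
<#....
step 22: ......
......
..##..
.#..#.
^.#.#.
##....
step 23: ......
......
..##..
.#..#.
#>#.#.
##....
step 24: ......
......
..##..
.#..#.
###.#.
#v....
step 25: ......
......
..##..
.#..#.
###.#.
#.>...
step 26: ..v...
......
..##..
.#..#.
###.#.
#.#...
step 27: .<#...
......
..##..
.#..#.
###.#.
#.#...
step 28: .##...
......
..##..
.#..#.
###.#.
#^#...
step 29: .##...
......
..##..
.#..#.
###.#.
##>...
step 30: .##...
......
..##..
.#..#.
##^.#.
##....
step 31: .##...
......
..##..
.#..#.
#<..#.
##....
step 32: .##...
......
..##..
.#..#.
#...#.
#v....
step 33: .##...
......
..##..
.#..#.
#...#.
#.>...
step 34: .#v...
......
..##..
.#..#.
#...#.
#.#...
step 35: .#.>..
......
..##..
.#..#.
#...#.
#.#...
step 36: .#.#..
...v..
..##..
.#..#.
#...#.
#.#...
step 37: .#.#..
..<#..
..##..
.#..#.
#...#.
#.#...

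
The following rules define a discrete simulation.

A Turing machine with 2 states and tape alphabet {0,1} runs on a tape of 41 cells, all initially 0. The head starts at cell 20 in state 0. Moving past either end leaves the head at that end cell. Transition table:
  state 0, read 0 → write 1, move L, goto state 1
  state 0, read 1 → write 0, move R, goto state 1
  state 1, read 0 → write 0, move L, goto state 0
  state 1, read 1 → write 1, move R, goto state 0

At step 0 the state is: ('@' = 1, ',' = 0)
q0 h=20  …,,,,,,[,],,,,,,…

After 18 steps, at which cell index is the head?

2

gen 0: q0 h=20  …,,,,,,[,],,,,,,…
gen 1: q1 h=19  …,,,,,,[,]@,,,,,…
gen 2: q0 h=18  …,,,,,,[,],@,,,,…
gen 3: q1 h=17  …,,,,,,[,]@,@,,,…
gen 4: q0 h=16  …,,,,,,[,],@,@,,…
gen 5: q1 h=15  …,,,,,,[,]@,@,@,…
gen 6: q0 h=14  …,,,,,,[,],@,@,@…
gen 7: q1 h=13  …,,,,,,[,]@,@,@,…
gen 8: q0 h=12  …,,,,,,[,],@,@,@…
gen 9: q1 h=11  …,,,,,,[,]@,@,@,…
gen 10: q0 h=10  …,,,,,,[,],@,@,@…
gen 11: q1 h= 9  …,,,,,,[,]@,@,@,…
gen 12: q0 h= 8  …,,,,,,[,],@,@,@…
gen 13: q1 h= 7  …,,,,,,[,]@,@,@,…
gen 14: q0 h= 6  |,,,,,,[,],@,@,@…
gen 15: q1 h= 5  |,,,,,[,]@,@,@,…
gen 16: q0 h= 4  |,,,,[,],@,@,@…
gen 17: q1 h= 3  |,,,[,]@,@,@,…
gen 18: q0 h= 2  |,,[,],@,@,@…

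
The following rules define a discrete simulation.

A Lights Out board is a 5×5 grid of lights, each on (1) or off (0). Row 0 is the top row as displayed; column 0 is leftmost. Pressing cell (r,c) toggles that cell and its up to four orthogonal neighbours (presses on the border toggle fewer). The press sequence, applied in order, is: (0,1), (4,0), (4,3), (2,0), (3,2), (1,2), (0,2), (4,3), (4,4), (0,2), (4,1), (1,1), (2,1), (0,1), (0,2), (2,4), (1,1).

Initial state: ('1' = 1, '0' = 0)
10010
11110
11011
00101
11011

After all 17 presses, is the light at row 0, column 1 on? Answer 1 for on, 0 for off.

k=0  10010
11110
11011
00101
11011
k=1  01110
10110
11011
00101
11011
k=2  01110
10110
11011
10101
00011
k=3  01110
10110
11011
10111
00100
k=4  01110
00110
00011
00111
00100
k=5  01110
00110
00111
01001
00000
k=6  01010
01000
00011
01001
00000
k=7  00100
01100
00011
01001
00000
k=8  00100
01100
00011
01011
00111
k=9  00100
01100
00011
01010
00100
k=10  01010
01000
00011
01010
00100
k=11  01010
01000
00011
00010
11000
k=12  00010
10100
01011
00010
11000
k=13  00010
11100
10111
01010
11000
k=14  11110
10100
10111
01010
11000
k=15  10000
10000
10111
01010
11000
k=16  10000
10001
10100
01011
11000
k=17  11000
01101
11100
01011
11000

1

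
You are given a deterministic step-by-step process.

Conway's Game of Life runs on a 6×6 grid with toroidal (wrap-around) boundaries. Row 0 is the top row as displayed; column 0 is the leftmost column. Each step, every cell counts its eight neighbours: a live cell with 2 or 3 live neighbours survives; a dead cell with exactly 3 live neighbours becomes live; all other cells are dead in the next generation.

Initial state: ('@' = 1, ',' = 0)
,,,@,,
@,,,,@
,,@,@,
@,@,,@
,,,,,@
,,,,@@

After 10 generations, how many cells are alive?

0) ,,,@,,
@,,,,@
,,@,@,
@,@,,@
,,,,,@
,,,,@@
1) @,,,,,
,,,@@@
,,,@@,
@@,@@@
,,,,,,
,,,,@@
2) @,,@,,
,,,@,@
,,,,,,
@,@@,@
,,,@,,
,,,,,@
3) @,,,,@
,,,,@,
@,@@,@
,,@@@,
@,@@,@
,,,,@,
4) ,,,,@@
,@,@@,
,@@,,@
,,,,,,
,@@,,@
,@,@@,
5) @,,,,@
,@,@,,
@@@@@,
,,,,,,
@@@@@,
,@,@,,
6) @@,,@,
,,,@,,
@@,@@,
,,,,,,
@@,@@,
,,,@,,
7) ,,@@@,
,,,@,,
,,@@@,
,,,,,,
,,@@@,
,,,@,,
8) ,,@,@,
,,,,,,
,,@@@,
,,,,,,
,,@@@,
,,,,,,
9) ,,,,,,
,,@,@,
,,,@,,
,,,,,,
,,,@,,
,,@,@,
10) ,,,,,,
,,,@,,
,,,@,,
,,,,,,
,,,@,,
,,,@,,

4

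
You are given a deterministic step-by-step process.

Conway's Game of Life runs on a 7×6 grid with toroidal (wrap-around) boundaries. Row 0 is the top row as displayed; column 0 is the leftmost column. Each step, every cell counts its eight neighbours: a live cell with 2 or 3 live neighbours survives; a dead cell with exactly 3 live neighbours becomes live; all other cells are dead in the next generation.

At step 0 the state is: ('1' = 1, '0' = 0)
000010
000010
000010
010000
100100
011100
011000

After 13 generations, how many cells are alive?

step 0: 000010
000010
000010
010000
100100
011100
011000
step 1: 000100
000111
000000
000000
100100
100100
010000
step 2: 001100
000110
000010
000000
000000
111000
001000
step 3: 001010
001010
000110
000000
010000
011000
000000
step 4: 000000
001011
000110
000000
011000
011000
011100
step 5: 010010
000011
000111
001100
011000
100000
010100
step 6: 101111
100000
001001
010000
011100
100000
111000
step 7: 001110
101000
110000
110100
111000
100100
001010
step 8: 001011
101001
000001
000001
000101
100101
011011
step 9: 001000
110100
000011
100001
000001
010100
011000
step 10: 100100
111111
010010
100000
000011
110000
010100
step 11: 000000
000000
000010
100010
010001
111011
010000
step 12: 000000
000000
000001
100010
001100
001011
011001
step 13: 000000
000000
000001
000111
011000
100011
111111

15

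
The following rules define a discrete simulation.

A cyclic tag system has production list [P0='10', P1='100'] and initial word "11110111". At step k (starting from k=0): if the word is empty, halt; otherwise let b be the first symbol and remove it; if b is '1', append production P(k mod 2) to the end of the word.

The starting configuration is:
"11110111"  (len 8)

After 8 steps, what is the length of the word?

18

[0] "11110111"  (len 8)
[1] "111011110"  (len 9)
[2] "11011110100"  (len 11)
[3] "101111010010"  (len 12)
[4] "01111010010100"  (len 14)
[5] "1111010010100"  (len 13)
[6] "111010010100100"  (len 15)
[7] "1101001010010010"  (len 16)
[8] "101001010010010100"  (len 18)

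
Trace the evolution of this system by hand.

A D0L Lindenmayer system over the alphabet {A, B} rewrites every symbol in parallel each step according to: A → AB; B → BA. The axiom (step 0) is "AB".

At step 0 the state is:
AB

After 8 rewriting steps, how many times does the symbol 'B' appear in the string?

256

[0] AB
[1] ABBA
[2] ABBABAAB
[3] ABBABAABBAABABBA
[4] ABBABAABBAABABBABAABABBAABBABAAB
[5] ABBABAABBAABABBABAABABBAABBABAABBAABABBAABBABAABABBABAABBAABABBA
[6] ABBABAABBAABABBABAABABBAABBABAABBAABABBAABBABAABABBABAABBA…BAABBABAABABBABAABBAABABBAABBABAABBAABABBABAABABBAABBABAAB  (len 128)
[7] ABBABAABBAABABBABAABABBAABBABAABBAABABBAABBABAABABBABAABBA…ABBAABABBABAABABBAABBABAABBAABABBAABBABAABABBABAABBAABABBA  (len 256)
[8] ABBABAABBAABABBABAABABBAABBABAABBAABABBAABBABAABABBABAABBA…BAABBABAABABBABAABBAABABBAABBABAABBAABABBABAABABBAABBABAAB  (len 512)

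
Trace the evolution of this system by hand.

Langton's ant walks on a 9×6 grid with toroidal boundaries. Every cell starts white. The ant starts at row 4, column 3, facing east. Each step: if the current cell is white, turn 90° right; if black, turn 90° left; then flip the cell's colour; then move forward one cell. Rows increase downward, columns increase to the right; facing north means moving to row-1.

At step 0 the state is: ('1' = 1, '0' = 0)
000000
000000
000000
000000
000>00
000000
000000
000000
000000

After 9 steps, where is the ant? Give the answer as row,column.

3,3

step 0: 000000
000000
000000
000000
000>00
000000
000000
000000
000000
step 1: 000000
000000
000000
000000
000100
000v00
000000
000000
000000
step 2: 000000
000000
000000
000000
000100
00<100
000000
000000
000000
step 3: 000000
000000
000000
000000
00^100
001100
000000
000000
000000
step 4: 000000
000000
000000
000000
001>00
001100
000000
000000
000000
step 5: 000000
000000
000000
000^00
001000
001100
000000
000000
000000
step 6: 000000
000000
000000
0001>0
001000
001100
000000
000000
000000
step 7: 000000
000000
000000
000110
0010v0
001100
000000
000000
000000
step 8: 000000
000000
000000
000110
001<10
001100
000000
000000
000000
step 9: 000000
000000
000000
000^10
001110
001100
000000
000000
000000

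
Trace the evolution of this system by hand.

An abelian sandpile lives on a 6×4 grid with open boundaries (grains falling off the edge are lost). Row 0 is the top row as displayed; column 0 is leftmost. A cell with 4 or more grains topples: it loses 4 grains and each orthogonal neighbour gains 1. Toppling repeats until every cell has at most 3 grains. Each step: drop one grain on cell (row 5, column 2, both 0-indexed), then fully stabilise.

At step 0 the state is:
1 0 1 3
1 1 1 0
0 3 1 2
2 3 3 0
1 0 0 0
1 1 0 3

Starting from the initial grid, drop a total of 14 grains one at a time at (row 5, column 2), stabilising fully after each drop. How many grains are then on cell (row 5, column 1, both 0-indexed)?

step 0: 1 0 1 3
1 1 1 0
0 3 1 2
2 3 3 0
1 0 0 0
1 1 0 3
step 1: 1 0 1 3
1 1 1 0
0 3 1 2
2 3 3 0
1 0 0 0
1 1 1 3
step 2: 1 0 1 3
1 1 1 0
0 3 1 2
2 3 3 0
1 0 0 0
1 1 2 3
step 3: 1 0 1 3
1 1 1 0
0 3 1 2
2 3 3 0
1 0 0 0
1 1 3 3
step 4: 1 0 1 3
1 1 1 0
0 3 1 2
2 3 3 0
1 0 1 1
1 2 1 0
step 5: 1 0 1 3
1 1 1 0
0 3 1 2
2 3 3 0
1 0 1 1
1 2 2 0
step 6: 1 0 1 3
1 1 1 0
0 3 1 2
2 3 3 0
1 0 1 1
1 2 3 0
step 7: 1 0 1 3
1 1 1 0
0 3 1 2
2 3 3 0
1 0 2 1
1 3 0 1
step 8: 1 0 1 3
1 1 1 0
0 3 1 2
2 3 3 0
1 0 2 1
1 3 1 1
step 9: 1 0 1 3
1 1 1 0
0 3 1 2
2 3 3 0
1 0 2 1
1 3 2 1
step 10: 1 0 1 3
1 1 1 0
0 3 1 2
2 3 3 0
1 0 2 1
1 3 3 1
step 11: 1 0 1 3
1 1 1 0
0 3 1 2
2 3 3 0
1 1 3 1
2 0 1 2
step 12: 1 0 1 3
1 1 1 0
0 3 1 2
2 3 3 0
1 1 3 1
2 0 2 2
step 13: 1 0 1 3
1 1 1 0
0 3 1 2
2 3 3 0
1 1 3 1
2 0 3 2
step 14: 1 0 1 3
1 2 1 0
1 0 3 2
3 1 1 1
1 3 1 2
2 1 1 3

1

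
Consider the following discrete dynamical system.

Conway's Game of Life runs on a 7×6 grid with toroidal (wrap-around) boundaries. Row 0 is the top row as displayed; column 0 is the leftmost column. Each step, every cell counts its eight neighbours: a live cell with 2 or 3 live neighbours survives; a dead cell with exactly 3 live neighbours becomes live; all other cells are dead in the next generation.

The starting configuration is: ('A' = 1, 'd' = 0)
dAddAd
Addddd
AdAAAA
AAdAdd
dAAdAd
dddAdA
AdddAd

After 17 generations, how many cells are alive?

[0] dAddAd
Addddd
AdAAAA
AAdAdd
dAAdAd
dddAdA
AdddAd
[1] AAdddd
AdAddd
ddAAAd
dddddd
dAddAA
AAAAdA
AddAAd
[2] AdAAdd
AdAddA
dAAAdd
ddAddA
dAdAAA
dddddd
dddAAd
[3] AdAddd
AdddAA
dddAAA
dddddA
AdAAAA
ddAddA
ddAAAd
[4] AdAddd
AAdddd
dddAdd
ddAddd
AAAAdd
Addddd
ddAdAA
[5] AdAAdd
AAAddd
dAAddd
dddddd
AdAAdd
AdddAd
AddAdA
[6] dddAAd
Addddd
AdAddd
dddAdd
dAdAdA
AdAdAd
AdAAdd
[7] dAAAAA
dAdAdA
dAdddd
AAdAAd
AAdAdA
AdddAd
ddAddd
[8] dAdddA
dAdAdA
dAdAdA
dddAAd
dddAdd
AdAAAd
AdAddd
[9] dAddAA
dAdddA
dddAdA
dddAdd
dddddA
ddAdAA
AdAdAd
[10] dAAAAd
ddAddA
AdAddd
dddddd
dddAdA
AAddAd
AdAddd
[11] AdddAA
AdddAA
dAdddd
dddddd
AdddAA
AAAAAd
AdddAd
[12] dAdAdd
dAddAd
AddddA
AddddA
AdAdAd
ddAddd
ddAddd
[13] dAdAdd
dAAdAA
dAddAd
ddddAd
AddAdd
ddAddd
dAAAdd
[14] dddddd
dAddAA
AAAdAd
dddAAA
dddAdd
dddddd
dAdAdd
[15] AdAdAd
dAAAAA
dAAddd
AAdddA
dddAdd
ddAddd
dddddd
[16] AdAdAd
ddddAA
dddddd
AAdddd
AAAddd
dddddd
dAdAdd
[17] AAAdAd
dddAAA
AddddA
AdAddd
AdAddd
Addddd
dAAAdd

17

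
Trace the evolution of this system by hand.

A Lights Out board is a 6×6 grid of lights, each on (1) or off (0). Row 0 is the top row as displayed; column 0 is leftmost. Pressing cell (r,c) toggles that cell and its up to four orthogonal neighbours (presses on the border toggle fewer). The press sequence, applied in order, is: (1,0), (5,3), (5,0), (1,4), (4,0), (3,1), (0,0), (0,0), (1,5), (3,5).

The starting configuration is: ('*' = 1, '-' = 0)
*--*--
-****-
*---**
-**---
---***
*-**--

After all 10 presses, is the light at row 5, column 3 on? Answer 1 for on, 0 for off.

0

gen 0: *--*--
-****-
*---**
-**---
---***
*-**--
gen 1: ---*--
*-***-
----**
-**---
---***
*-**--
gen 2: ---*--
*-***-
----**
-**---
----**
*---*-
gen 3: ---*--
*-***-
----**
-**---
*---**
-*--*-
gen 4: ---**-
*-*--*
-----*
-**---
*---**
-*--*-
gen 5: ---**-
*-*--*
-----*
***---
-*--**
**--*-
gen 6: ---**-
*-*--*
-*---*
------
----**
**--*-
gen 7: **-**-
--*--*
-*---*
------
----**
**--*-
gen 8: ---**-
*-*--*
-*---*
------
----**
**--*-
gen 9: ---***
*-*-*-
-*----
------
----**
**--*-
gen 10: ---***
*-*-*-
-*---*
----**
----*-
**--*-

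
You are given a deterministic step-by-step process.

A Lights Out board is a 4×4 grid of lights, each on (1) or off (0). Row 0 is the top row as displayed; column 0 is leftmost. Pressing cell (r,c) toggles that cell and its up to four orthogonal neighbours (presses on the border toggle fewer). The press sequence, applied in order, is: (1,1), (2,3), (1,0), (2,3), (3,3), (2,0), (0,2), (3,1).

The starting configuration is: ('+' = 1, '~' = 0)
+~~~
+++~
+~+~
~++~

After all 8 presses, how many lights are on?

10

0) +~~~
+++~
+~+~
~++~
1) ++~~
~~~~
+++~
~++~
2) ++~~
~~~+
++~+
~+++
3) ~+~~
++~+
~+~+
~+++
4) ~+~~
++~~
~++~
~++~
5) ~+~~
++~~
~+++
~+~+
6) ~+~~
~+~~
+~++
++~+
7) ~~++
~++~
+~++
++~+
8) ~~++
~++~
++++
~~++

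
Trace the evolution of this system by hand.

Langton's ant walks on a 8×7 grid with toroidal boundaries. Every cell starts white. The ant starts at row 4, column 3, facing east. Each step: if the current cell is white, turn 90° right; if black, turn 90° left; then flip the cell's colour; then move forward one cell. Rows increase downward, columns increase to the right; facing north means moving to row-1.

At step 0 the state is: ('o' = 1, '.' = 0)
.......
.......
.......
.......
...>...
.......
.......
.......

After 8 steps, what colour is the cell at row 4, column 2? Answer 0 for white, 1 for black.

0) .......
.......
.......
.......
...>...
.......
.......
.......
1) .......
.......
.......
.......
...o...
...v...
.......
.......
2) .......
.......
.......
.......
...o...
..<o...
.......
.......
3) .......
.......
.......
.......
..^o...
..oo...
.......
.......
4) .......
.......
.......
.......
..o>...
..oo...
.......
.......
5) .......
.......
.......
...^...
..o....
..oo...
.......
.......
6) .......
.......
.......
...o>..
..o....
..oo...
.......
.......
7) .......
.......
.......
...oo..
..o.v..
..oo...
.......
.......
8) .......
.......
.......
...oo..
..o<o..
..oo...
.......
.......

1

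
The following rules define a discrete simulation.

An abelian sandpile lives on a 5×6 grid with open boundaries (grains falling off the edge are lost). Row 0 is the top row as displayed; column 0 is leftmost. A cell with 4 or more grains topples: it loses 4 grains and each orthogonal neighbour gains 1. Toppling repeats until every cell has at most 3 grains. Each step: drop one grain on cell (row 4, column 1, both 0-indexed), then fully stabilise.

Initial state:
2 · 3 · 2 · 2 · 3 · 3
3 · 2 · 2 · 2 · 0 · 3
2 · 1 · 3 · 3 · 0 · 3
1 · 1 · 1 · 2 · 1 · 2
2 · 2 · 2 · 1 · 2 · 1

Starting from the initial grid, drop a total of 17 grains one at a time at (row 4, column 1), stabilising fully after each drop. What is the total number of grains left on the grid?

step 0: 2 · 3 · 2 · 2 · 3 · 3
3 · 2 · 2 · 2 · 0 · 3
2 · 1 · 3 · 3 · 0 · 3
1 · 1 · 1 · 2 · 1 · 2
2 · 2 · 2 · 1 · 2 · 1
step 1: 2 · 3 · 2 · 2 · 3 · 3
3 · 2 · 2 · 2 · 0 · 3
2 · 1 · 3 · 3 · 0 · 3
1 · 1 · 1 · 2 · 1 · 2
2 · 3 · 2 · 1 · 2 · 1
step 2: 2 · 3 · 2 · 2 · 3 · 3
3 · 2 · 2 · 2 · 0 · 3
2 · 1 · 3 · 3 · 0 · 3
1 · 2 · 1 · 2 · 1 · 2
3 · 0 · 3 · 1 · 2 · 1
step 3: 2 · 3 · 2 · 2 · 3 · 3
3 · 2 · 2 · 2 · 0 · 3
2 · 1 · 3 · 3 · 0 · 3
1 · 2 · 1 · 2 · 1 · 2
3 · 1 · 3 · 1 · 2 · 1
step 4: 2 · 3 · 2 · 2 · 3 · 3
3 · 2 · 2 · 2 · 0 · 3
2 · 1 · 3 · 3 · 0 · 3
1 · 2 · 1 · 2 · 1 · 2
3 · 2 · 3 · 1 · 2 · 1
step 5: 2 · 3 · 2 · 2 · 3 · 3
3 · 2 · 2 · 2 · 0 · 3
2 · 1 · 3 · 3 · 0 · 3
1 · 2 · 1 · 2 · 1 · 2
3 · 3 · 3 · 1 · 2 · 1
step 6: 2 · 3 · 2 · 2 · 3 · 3
3 · 2 · 2 · 2 · 0 · 3
2 · 1 · 3 · 3 · 0 · 3
2 · 3 · 2 · 2 · 1 · 2
0 · 2 · 0 · 2 · 2 · 1
step 7: 2 · 3 · 2 · 2 · 3 · 3
3 · 2 · 2 · 2 · 0 · 3
2 · 1 · 3 · 3 · 0 · 3
2 · 3 · 2 · 2 · 1 · 2
0 · 3 · 0 · 2 · 2 · 1
step 8: 2 · 3 · 2 · 2 · 3 · 3
3 · 2 · 2 · 2 · 0 · 3
2 · 2 · 3 · 3 · 0 · 3
3 · 0 · 3 · 2 · 1 · 2
1 · 1 · 1 · 2 · 2 · 1
step 9: 2 · 3 · 2 · 2 · 3 · 3
3 · 2 · 2 · 2 · 0 · 3
2 · 2 · 3 · 3 · 0 · 3
3 · 0 · 3 · 2 · 1 · 2
1 · 2 · 1 · 2 · 2 · 1
step 10: 2 · 3 · 2 · 2 · 3 · 3
3 · 2 · 2 · 2 · 0 · 3
2 · 2 · 3 · 3 · 0 · 3
3 · 0 · 3 · 2 · 1 · 2
1 · 3 · 1 · 2 · 2 · 1
step 11: 2 · 3 · 2 · 2 · 3 · 3
3 · 2 · 2 · 2 · 0 · 3
2 · 2 · 3 · 3 · 0 · 3
3 · 1 · 3 · 2 · 1 · 2
2 · 0 · 2 · 2 · 2 · 1
step 12: 2 · 3 · 2 · 2 · 3 · 3
3 · 2 · 2 · 2 · 0 · 3
2 · 2 · 3 · 3 · 0 · 3
3 · 1 · 3 · 2 · 1 · 2
2 · 1 · 2 · 2 · 2 · 1
step 13: 2 · 3 · 2 · 2 · 3 · 3
3 · 2 · 2 · 2 · 0 · 3
2 · 2 · 3 · 3 · 0 · 3
3 · 1 · 3 · 2 · 1 · 2
2 · 2 · 2 · 2 · 2 · 1
step 14: 2 · 3 · 2 · 2 · 3 · 3
3 · 2 · 2 · 2 · 0 · 3
2 · 2 · 3 · 3 · 0 · 3
3 · 1 · 3 · 2 · 1 · 2
2 · 3 · 2 · 2 · 2 · 1
step 15: 2 · 3 · 2 · 2 · 3 · 3
3 · 2 · 2 · 2 · 0 · 3
2 · 2 · 3 · 3 · 0 · 3
3 · 2 · 3 · 2 · 1 · 2
3 · 0 · 3 · 2 · 2 · 1
step 16: 2 · 3 · 2 · 2 · 3 · 3
3 · 2 · 2 · 2 · 0 · 3
2 · 2 · 3 · 3 · 0 · 3
3 · 2 · 3 · 2 · 1 · 2
3 · 1 · 3 · 2 · 2 · 1
step 17: 2 · 3 · 2 · 2 · 3 · 3
3 · 2 · 2 · 2 · 0 · 3
2 · 2 · 3 · 3 · 0 · 3
3 · 2 · 3 · 2 · 1 · 2
3 · 2 · 3 · 2 · 2 · 1

66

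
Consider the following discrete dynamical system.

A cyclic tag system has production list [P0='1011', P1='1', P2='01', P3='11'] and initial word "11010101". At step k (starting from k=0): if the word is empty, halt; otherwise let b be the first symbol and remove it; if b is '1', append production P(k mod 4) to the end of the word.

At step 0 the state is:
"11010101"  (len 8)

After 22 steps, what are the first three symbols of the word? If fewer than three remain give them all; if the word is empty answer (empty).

011

[0] "11010101"  (len 8)
[1] "10101011011"  (len 11)
[2] "01010110111"  (len 11)
[3] "1010110111"  (len 10)
[4] "01011011111"  (len 11)
[5] "1011011111"  (len 10)
[6] "0110111111"  (len 10)
[7] "110111111"  (len 9)
[8] "1011111111"  (len 10)
[9] "0111111111011"  (len 13)
[10] "111111111011"  (len 12)
[11] "1111111101101"  (len 13)
[12] "11111110110111"  (len 14)
[13] "11111101101111011"  (len 17)
[14] "11111011011110111"  (len 17)
[15] "111101101111011101"  (len 18)
[16] "1110110111101110111"  (len 19)
[17] "1101101111011101111011"  (len 22)
[18] "1011011110111011110111"  (len 22)
[19] "01101111011101111011101"  (len 23)
[20] "1101111011101111011101"  (len 22)
[21] "1011110111011110111011011"  (len 25)
[22] "0111101110111101110110111"  (len 25)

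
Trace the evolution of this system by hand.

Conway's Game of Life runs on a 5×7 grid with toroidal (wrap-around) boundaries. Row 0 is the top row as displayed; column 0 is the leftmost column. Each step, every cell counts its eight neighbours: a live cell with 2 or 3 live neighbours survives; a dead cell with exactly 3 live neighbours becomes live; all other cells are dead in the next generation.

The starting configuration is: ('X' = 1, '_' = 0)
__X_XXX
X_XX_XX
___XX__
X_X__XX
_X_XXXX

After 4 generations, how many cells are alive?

15

[0] __X_XXX
X_XX_XX
___XX__
X_X__XX
_X_XXXX
[1] _______
XXX____
_______
XXX____
_X_____
[2] X_X____
_X_____
_______
XXX____
XXX____
[3] X_X____
_X_____
X_X____
X_X____
___X__X
[4] XXX____
X_X____
X_X____
X_XX__X
X_XX__X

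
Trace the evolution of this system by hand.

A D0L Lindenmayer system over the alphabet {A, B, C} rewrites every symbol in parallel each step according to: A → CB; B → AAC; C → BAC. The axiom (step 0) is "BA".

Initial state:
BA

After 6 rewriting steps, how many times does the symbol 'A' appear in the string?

k=0  BA
k=1  AACCB
k=2  CBCBBACBACAAC
k=3  BACAACBACAACAACCBBACAACCBBACCBCBBAC
k=4  AACCBBACCBCBBACAACCBBACCBCBBACCBCBBACBACAACAACCBBACCBCBBACBACAACAACCBBACBACAACBACAACAACCBBAC
k=5  CBCBBACBACAACAACCBBACBACAACBACAACAACCBBACCBCBBACBACAACAACC…ACCBBACAACCBBACCBCBBACAACCBBACCBCBBACCBCBBACBACAACAACCBBAC  (len 245)
k=6  BACAACBACAACAACCBBACAACCBBACCBCBBACCBCBBACBACAACAACCBBACAA…ACBACAACBACAACAACCBBACAACCBBACCBCBBACCBCBBACBACAACAACCBBAC  (len 648)

224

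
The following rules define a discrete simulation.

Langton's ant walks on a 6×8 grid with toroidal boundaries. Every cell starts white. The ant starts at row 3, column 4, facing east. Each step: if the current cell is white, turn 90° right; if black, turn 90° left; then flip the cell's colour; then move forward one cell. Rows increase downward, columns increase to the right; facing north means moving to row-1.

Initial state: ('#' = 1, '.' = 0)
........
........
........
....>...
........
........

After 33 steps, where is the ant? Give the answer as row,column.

2,2

t=0: ........
........
........
....>...
........
........
t=1: ........
........
........
....#...
....v...
........
t=2: ........
........
........
....#...
...<#...
........
t=3: ........
........
........
...^#...
...##...
........
t=4: ........
........
........
...#>...
...##...
........
t=5: ........
........
....^...
...#....
...##...
........
t=6: ........
........
....#>..
...#....
...##...
........
t=7: ........
........
....##..
...#.v..
...##...
........
t=8: ........
........
....##..
...#<#..
...##...
........
t=9: ........
........
....^#..
...###..
...##...
........
t=10: ........
........
...<.#..
...###..
...##...
........
t=11: ........
...^....
...#.#..
...###..
...##...
........
t=12: ........
...#>...
...#.#..
...###..
...##...
........
t=13: ........
...##...
...#v#..
...###..
...##...
........
t=14: ........
...##...
...<##..
...###..
...##...
........
t=15: ........
...##...
....##..
...v##..
...##...
........
t=16: ........
...##...
....##..
....>#..
...##...
........
t=17: ........
...##...
....^#..
.....#..
...##...
........
t=18: ........
...##...
...<.#..
.....#..
...##...
........
t=19: ........
...^#...
...#.#..
.....#..
...##...
........
t=20: ........
..<.#...
...#.#..
.....#..
...##...
........
t=21: ..^.....
..#.#...
...#.#..
.....#..
...##...
........
t=22: ..#>....
..#.#...
...#.#..
.....#..
...##...
........
t=23: ..##....
..#v#...
...#.#..
.....#..
...##...
........
t=24: ..##....
..<##...
...#.#..
.....#..
...##...
........
t=25: ..##....
...##...
..v#.#..
.....#..
...##...
........
t=26: ..##....
...##...
.<##.#..
.....#..
...##...
........
t=27: ..##....
.^.##...
.###.#..
.....#..
...##...
........
t=28: ..##....
.#>##...
.###.#..
.....#..
...##...
........
t=29: ..##....
.####...
.#v#.#..
.....#..
...##...
........
t=30: ..##....
.####...
.#.>.#..
.....#..
...##...
........
t=31: ..##....
.##^#...
.#...#..
.....#..
...##...
........
t=32: ..##....
.#<.#...
.#...#..
.....#..
...##...
........
t=33: ..##....
.#..#...
.#v..#..
.....#..
...##...
........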